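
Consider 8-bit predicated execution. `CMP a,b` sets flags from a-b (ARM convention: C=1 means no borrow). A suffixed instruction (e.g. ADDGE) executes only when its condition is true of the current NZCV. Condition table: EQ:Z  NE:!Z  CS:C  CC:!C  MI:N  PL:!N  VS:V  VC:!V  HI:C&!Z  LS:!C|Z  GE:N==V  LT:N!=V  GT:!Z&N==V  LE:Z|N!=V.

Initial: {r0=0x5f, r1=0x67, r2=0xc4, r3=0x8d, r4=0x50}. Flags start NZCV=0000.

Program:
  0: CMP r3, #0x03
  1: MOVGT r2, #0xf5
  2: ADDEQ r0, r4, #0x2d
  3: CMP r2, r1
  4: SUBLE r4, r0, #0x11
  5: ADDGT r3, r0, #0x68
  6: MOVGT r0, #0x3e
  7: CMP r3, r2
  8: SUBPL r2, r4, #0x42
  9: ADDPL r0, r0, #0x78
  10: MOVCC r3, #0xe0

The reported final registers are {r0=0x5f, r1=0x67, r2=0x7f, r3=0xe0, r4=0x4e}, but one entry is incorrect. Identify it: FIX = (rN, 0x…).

FIX = (r2, 0xc4)

[0] flags=1010 → (cmp)
[1] flags=1010 GT?F → skip
[2] flags=1010 EQ?F → skip
[3] flags=0011 → (cmp)
[4] flags=0011 LE?T → r4=0x4e
[5] flags=0011 GT?F → skip
[6] flags=0011 GT?F → skip
[7] flags=1000 → (cmp)
[8] flags=1000 PL?F → skip
[9] flags=1000 PL?F → skip
[10] flags=1000 CC?T → r3=0xe0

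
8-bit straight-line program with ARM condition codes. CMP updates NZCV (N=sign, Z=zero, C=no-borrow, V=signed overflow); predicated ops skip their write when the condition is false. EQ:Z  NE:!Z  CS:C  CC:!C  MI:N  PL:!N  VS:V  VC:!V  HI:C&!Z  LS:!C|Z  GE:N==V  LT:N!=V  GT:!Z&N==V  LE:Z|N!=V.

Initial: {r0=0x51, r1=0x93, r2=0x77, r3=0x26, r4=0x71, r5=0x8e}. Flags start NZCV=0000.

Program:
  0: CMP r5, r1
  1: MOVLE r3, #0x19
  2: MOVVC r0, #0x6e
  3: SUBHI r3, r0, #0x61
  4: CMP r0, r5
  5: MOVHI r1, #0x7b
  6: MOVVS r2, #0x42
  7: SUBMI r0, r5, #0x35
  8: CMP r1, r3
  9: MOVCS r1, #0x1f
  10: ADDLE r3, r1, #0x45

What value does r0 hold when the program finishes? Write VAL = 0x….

0: ✓ CMP  NZCV=1000
1: ✓ MOVLE  r3←0x19
2: ✓ MOVVC  r0←0x6e
3: · SUBHI
4: ✓ CMP  NZCV=1001
5: · MOVHI
6: ✓ MOVVS  r2←0x42
7: ✓ SUBMI  r0←0x59
8: ✓ CMP  NZCV=0011
9: ✓ MOVCS  r1←0x1f
10: ✓ ADDLE  r3←0x64

VAL = 0x59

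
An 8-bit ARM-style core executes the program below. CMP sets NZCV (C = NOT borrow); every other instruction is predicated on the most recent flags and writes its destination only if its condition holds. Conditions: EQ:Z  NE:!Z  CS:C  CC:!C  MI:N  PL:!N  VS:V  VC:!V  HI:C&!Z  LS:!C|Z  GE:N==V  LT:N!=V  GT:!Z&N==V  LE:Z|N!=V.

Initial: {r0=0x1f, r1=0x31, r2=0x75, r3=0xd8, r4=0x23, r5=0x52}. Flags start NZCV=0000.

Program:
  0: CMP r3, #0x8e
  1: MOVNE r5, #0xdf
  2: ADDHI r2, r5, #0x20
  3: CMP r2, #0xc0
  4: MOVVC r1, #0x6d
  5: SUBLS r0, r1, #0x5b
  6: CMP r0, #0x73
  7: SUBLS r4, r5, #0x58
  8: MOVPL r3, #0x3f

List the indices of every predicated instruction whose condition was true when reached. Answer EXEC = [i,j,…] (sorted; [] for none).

EXEC = [1,2,4,7]

[0] flags=0010 → (cmp)
[1] flags=0010 NE?T → r5=0xdf
[2] flags=0010 HI?T → r2=0xff
[3] flags=0010 → (cmp)
[4] flags=0010 VC?T → r1=0x6d
[5] flags=0010 LS?F → skip
[6] flags=1000 → (cmp)
[7] flags=1000 LS?T → r4=0x87
[8] flags=1000 PL?F → skip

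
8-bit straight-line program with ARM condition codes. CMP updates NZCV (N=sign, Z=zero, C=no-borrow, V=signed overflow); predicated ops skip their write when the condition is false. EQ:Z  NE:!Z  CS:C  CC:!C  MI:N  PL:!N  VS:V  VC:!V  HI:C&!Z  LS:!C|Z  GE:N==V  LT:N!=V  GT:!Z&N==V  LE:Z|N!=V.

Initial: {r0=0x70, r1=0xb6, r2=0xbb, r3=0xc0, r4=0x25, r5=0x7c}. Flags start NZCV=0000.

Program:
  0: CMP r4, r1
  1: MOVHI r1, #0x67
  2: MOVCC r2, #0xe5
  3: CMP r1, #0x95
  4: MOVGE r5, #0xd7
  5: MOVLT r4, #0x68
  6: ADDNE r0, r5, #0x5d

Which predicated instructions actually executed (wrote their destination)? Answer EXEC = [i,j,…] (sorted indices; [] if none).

[0] flags=0000 → (cmp)
[1] flags=0000 HI?F → skip
[2] flags=0000 CC?T → r2=0xe5
[3] flags=0010 → (cmp)
[4] flags=0010 GE?T → r5=0xd7
[5] flags=0010 LT?F → skip
[6] flags=0010 NE?T → r0=0x34

EXEC = [2,4,6]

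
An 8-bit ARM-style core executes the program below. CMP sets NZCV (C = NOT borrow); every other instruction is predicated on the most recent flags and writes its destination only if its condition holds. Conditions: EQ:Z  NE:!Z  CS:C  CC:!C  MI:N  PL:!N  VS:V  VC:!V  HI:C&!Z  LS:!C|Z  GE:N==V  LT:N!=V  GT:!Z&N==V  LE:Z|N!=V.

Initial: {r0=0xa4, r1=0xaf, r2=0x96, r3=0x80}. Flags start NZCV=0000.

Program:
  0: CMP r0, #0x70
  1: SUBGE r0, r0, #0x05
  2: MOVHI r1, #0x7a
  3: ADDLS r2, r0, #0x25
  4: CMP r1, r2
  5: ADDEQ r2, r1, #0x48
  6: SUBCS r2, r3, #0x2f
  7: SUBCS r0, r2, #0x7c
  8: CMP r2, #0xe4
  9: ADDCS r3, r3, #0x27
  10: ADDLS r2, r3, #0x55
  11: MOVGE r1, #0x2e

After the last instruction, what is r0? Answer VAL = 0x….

VAL = 0xa4

0: ✓ CMP  NZCV=0011
1: · SUBGE
2: ✓ MOVHI  r1←0x7a
3: · ADDLS
4: ✓ CMP  NZCV=1001
5: · ADDEQ
6: · SUBCS
7: · SUBCS
8: ✓ CMP  NZCV=1000
9: · ADDCS
10: ✓ ADDLS  r2←0xd5
11: · MOVGE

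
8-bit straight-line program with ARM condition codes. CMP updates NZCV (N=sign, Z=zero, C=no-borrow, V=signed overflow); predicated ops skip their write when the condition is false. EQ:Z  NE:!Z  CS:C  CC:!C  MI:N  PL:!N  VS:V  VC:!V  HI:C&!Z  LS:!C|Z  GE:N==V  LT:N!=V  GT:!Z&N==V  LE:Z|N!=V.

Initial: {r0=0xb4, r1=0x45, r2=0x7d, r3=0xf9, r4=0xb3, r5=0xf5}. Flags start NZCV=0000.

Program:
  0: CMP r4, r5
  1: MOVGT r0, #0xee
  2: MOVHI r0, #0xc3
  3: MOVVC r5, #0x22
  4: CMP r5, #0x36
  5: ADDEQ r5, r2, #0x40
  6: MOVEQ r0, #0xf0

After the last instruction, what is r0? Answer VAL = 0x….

0: ✓ CMP  NZCV=1000
1: · MOVGT
2: · MOVHI
3: ✓ MOVVC  r5←0x22
4: ✓ CMP  NZCV=1000
5: · ADDEQ
6: · MOVEQ

VAL = 0xb4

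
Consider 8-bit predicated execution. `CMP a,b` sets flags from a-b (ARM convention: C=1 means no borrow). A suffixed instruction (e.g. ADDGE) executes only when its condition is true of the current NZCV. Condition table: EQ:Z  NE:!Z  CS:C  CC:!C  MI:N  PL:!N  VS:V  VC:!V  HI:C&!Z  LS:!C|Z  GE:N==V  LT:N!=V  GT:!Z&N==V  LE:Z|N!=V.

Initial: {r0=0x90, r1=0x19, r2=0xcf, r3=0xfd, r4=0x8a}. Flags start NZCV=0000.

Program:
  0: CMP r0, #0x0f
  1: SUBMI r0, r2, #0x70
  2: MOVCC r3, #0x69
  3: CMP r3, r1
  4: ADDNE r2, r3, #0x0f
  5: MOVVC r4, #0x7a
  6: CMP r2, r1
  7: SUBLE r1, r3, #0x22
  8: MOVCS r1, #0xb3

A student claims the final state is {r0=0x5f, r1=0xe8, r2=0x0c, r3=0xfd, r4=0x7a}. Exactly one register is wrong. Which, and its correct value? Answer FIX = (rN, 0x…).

[0] flags=1010 → (cmp)
[1] flags=1010 MI?T → r0=0x5f
[2] flags=1010 CC?F → skip
[3] flags=1010 → (cmp)
[4] flags=1010 NE?T → r2=0x0c
[5] flags=1010 VC?T → r4=0x7a
[6] flags=1000 → (cmp)
[7] flags=1000 LE?T → r1=0xdb
[8] flags=1000 CS?F → skip

FIX = (r1, 0xdb)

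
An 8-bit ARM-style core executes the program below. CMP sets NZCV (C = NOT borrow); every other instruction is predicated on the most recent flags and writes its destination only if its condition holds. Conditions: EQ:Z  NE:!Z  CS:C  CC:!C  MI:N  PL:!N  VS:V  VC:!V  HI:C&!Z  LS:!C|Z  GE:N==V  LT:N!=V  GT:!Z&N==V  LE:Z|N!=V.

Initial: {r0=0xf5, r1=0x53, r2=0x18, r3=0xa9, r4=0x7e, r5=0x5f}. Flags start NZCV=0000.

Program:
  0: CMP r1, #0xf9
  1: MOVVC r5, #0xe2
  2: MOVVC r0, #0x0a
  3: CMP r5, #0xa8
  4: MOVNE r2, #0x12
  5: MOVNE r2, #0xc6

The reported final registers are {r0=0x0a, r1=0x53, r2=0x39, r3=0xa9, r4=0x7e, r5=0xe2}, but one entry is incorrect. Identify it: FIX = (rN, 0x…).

FIX = (r2, 0xc6)

[0] flags=0000 → (cmp)
[1] flags=0000 VC?T → r5=0xe2
[2] flags=0000 VC?T → r0=0x0a
[3] flags=0010 → (cmp)
[4] flags=0010 NE?T → r2=0x12
[5] flags=0010 NE?T → r2=0xc6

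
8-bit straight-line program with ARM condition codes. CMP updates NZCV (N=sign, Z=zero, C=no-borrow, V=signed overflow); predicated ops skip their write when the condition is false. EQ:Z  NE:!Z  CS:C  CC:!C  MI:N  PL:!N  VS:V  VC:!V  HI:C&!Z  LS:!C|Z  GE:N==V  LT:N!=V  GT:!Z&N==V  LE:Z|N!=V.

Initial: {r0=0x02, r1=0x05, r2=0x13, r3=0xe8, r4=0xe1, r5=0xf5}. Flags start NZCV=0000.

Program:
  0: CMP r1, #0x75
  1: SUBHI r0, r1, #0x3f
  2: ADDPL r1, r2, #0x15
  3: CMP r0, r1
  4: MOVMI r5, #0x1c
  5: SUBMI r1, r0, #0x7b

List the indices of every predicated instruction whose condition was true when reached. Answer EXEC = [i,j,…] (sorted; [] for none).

[0] flags=1000 → (cmp)
[1] flags=1000 HI?F → skip
[2] flags=1000 PL?F → skip
[3] flags=1000 → (cmp)
[4] flags=1000 MI?T → r5=0x1c
[5] flags=1000 MI?T → r1=0x87

EXEC = [4,5]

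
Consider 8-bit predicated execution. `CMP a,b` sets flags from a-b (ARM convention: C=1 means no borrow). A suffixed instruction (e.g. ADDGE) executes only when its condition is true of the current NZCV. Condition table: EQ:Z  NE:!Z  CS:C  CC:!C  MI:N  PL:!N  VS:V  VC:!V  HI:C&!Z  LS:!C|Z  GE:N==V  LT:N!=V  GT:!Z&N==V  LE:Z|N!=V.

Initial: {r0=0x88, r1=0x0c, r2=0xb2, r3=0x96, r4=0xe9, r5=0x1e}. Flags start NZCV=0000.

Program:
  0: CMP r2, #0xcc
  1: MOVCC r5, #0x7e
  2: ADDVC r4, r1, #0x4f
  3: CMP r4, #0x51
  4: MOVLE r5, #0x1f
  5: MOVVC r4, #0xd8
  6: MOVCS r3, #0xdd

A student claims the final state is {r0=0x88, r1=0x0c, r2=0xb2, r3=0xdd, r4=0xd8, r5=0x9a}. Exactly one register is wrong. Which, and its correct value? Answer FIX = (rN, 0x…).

[0] flags=1000 → (cmp)
[1] flags=1000 CC?T → r5=0x7e
[2] flags=1000 VC?T → r4=0x5b
[3] flags=0010 → (cmp)
[4] flags=0010 LE?F → skip
[5] flags=0010 VC?T → r4=0xd8
[6] flags=0010 CS?T → r3=0xdd

FIX = (r5, 0x7e)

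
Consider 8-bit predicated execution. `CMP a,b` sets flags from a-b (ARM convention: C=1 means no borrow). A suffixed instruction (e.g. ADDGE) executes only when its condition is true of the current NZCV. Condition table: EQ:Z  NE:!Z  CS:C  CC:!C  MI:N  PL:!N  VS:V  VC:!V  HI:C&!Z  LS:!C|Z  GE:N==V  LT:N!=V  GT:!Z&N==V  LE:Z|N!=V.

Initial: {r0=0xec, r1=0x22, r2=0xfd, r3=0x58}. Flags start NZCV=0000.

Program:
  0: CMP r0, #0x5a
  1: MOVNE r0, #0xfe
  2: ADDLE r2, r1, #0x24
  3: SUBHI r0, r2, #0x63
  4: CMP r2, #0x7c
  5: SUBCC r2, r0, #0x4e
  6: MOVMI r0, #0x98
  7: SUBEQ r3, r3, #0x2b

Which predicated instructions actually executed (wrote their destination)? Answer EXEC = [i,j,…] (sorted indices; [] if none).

0: ✓ CMP  NZCV=1010
1: ✓ MOVNE  r0←0xfe
2: ✓ ADDLE  r2←0x46
3: ✓ SUBHI  r0←0xe3
4: ✓ CMP  NZCV=1000
5: ✓ SUBCC  r2←0x95
6: ✓ MOVMI  r0←0x98
7: · SUBEQ

EXEC = [1,2,3,5,6]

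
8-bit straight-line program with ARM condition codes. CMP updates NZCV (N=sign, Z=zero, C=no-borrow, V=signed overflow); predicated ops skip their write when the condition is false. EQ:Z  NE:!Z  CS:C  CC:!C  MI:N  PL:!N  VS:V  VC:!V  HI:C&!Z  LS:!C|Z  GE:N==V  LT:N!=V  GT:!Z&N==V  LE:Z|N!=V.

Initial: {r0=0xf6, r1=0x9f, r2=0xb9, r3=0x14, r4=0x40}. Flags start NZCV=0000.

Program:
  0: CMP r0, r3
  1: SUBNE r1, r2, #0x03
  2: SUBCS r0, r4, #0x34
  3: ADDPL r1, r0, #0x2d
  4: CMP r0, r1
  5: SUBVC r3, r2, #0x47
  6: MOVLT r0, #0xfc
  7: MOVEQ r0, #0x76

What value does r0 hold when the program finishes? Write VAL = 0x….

VAL = 0x0c

0: ✓ CMP  NZCV=1010
1: ✓ SUBNE  r1←0xb6
2: ✓ SUBCS  r0←0x0c
3: · ADDPL
4: ✓ CMP  NZCV=0000
5: ✓ SUBVC  r3←0x72
6: · MOVLT
7: · MOVEQ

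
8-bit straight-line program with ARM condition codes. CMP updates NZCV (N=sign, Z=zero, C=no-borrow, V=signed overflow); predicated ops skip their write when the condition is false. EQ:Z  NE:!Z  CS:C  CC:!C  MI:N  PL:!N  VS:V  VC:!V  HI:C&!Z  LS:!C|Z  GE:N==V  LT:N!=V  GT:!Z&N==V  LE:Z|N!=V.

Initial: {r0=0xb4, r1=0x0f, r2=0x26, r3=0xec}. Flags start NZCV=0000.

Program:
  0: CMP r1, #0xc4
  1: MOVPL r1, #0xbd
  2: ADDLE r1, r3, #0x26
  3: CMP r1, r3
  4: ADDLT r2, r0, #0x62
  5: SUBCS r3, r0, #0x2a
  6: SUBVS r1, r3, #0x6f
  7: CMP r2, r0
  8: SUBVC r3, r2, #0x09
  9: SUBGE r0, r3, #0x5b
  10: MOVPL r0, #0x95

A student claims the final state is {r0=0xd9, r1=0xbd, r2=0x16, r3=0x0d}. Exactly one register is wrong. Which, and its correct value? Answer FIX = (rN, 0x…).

FIX = (r0, 0x95)

[0] flags=0000 → (cmp)
[1] flags=0000 PL?T → r1=0xbd
[2] flags=0000 LE?F → skip
[3] flags=1000 → (cmp)
[4] flags=1000 LT?T → r2=0x16
[5] flags=1000 CS?F → skip
[6] flags=1000 VS?F → skip
[7] flags=0000 → (cmp)
[8] flags=0000 VC?T → r3=0x0d
[9] flags=0000 GE?T → r0=0xb2
[10] flags=0000 PL?T → r0=0x95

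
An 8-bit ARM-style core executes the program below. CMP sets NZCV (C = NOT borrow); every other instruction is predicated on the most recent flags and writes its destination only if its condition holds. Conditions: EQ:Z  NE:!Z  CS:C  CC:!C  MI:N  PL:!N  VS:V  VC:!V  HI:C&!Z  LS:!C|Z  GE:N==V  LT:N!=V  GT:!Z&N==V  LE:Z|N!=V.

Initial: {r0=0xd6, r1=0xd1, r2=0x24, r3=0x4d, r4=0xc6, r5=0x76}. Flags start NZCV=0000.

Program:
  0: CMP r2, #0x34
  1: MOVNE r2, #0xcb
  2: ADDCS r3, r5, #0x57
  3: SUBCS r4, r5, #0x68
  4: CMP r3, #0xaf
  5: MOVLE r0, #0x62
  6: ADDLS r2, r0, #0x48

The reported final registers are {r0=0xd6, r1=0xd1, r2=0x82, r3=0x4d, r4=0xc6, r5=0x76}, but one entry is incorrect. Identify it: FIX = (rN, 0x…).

0: ✓ CMP  NZCV=1000
1: ✓ MOVNE  r2←0xcb
2: · ADDCS
3: · SUBCS
4: ✓ CMP  NZCV=1001
5: · MOVLE
6: ✓ ADDLS  r2←0x1e

FIX = (r2, 0x1e)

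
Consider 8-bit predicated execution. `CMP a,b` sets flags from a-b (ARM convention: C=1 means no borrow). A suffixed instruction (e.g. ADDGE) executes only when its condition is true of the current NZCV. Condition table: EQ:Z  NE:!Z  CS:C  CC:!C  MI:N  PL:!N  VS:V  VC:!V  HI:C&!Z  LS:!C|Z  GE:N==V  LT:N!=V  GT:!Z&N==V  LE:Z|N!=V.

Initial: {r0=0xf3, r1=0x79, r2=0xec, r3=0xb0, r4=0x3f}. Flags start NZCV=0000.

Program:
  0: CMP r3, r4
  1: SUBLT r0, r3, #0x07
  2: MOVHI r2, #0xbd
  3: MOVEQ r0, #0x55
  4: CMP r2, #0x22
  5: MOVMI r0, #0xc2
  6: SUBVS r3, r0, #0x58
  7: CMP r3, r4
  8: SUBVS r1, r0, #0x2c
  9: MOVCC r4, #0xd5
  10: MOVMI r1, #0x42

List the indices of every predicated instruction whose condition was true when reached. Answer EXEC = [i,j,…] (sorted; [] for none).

[0] flags=0011 → (cmp)
[1] flags=0011 LT?T → r0=0xa9
[2] flags=0011 HI?T → r2=0xbd
[3] flags=0011 EQ?F → skip
[4] flags=1010 → (cmp)
[5] flags=1010 MI?T → r0=0xc2
[6] flags=1010 VS?F → skip
[7] flags=0011 → (cmp)
[8] flags=0011 VS?T → r1=0x96
[9] flags=0011 CC?F → skip
[10] flags=0011 MI?F → skip

EXEC = [1,2,5,8]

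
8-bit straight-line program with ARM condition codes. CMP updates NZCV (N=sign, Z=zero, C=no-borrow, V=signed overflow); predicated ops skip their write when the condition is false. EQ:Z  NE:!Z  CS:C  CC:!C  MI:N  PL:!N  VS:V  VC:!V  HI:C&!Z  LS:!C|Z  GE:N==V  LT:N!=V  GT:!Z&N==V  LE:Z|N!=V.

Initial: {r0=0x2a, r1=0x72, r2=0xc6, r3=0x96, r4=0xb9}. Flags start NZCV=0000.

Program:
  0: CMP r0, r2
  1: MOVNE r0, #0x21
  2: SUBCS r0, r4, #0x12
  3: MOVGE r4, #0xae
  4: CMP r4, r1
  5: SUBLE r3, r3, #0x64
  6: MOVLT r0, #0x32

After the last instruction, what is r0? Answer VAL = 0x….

0: ✓ CMP  NZCV=0000
1: ✓ MOVNE  r0←0x21
2: · SUBCS
3: ✓ MOVGE  r4←0xae
4: ✓ CMP  NZCV=0011
5: ✓ SUBLE  r3←0x32
6: ✓ MOVLT  r0←0x32

VAL = 0x32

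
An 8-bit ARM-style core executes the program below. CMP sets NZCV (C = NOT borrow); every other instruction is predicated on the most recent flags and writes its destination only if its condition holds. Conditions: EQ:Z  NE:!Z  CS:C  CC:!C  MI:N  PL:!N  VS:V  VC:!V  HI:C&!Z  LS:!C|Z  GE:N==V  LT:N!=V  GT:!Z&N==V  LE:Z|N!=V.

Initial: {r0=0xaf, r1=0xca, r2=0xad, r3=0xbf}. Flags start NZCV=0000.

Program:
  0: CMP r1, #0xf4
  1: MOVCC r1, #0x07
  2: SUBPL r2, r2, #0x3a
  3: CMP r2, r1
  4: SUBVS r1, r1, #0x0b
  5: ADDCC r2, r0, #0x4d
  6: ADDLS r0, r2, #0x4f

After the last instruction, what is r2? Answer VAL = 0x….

VAL = 0xad

[0] flags=1000 → (cmp)
[1] flags=1000 CC?T → r1=0x07
[2] flags=1000 PL?F → skip
[3] flags=1010 → (cmp)
[4] flags=1010 VS?F → skip
[5] flags=1010 CC?F → skip
[6] flags=1010 LS?F → skip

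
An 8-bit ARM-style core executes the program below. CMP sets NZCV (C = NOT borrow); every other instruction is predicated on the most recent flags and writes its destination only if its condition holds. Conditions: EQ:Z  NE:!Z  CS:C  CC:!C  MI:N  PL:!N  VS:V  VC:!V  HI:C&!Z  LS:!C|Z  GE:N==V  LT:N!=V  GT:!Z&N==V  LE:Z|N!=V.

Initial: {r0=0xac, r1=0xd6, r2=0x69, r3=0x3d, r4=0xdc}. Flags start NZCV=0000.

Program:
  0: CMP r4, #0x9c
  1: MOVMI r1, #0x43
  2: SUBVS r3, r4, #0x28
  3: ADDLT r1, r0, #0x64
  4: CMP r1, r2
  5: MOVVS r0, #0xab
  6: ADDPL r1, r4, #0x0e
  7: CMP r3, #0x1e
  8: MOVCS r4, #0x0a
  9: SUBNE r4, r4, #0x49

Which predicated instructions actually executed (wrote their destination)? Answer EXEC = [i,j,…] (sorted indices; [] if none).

EXEC = [5,6,8,9]

0: ✓ CMP  NZCV=0010
1: · MOVMI
2: · SUBVS
3: · ADDLT
4: ✓ CMP  NZCV=0011
5: ✓ MOVVS  r0←0xab
6: ✓ ADDPL  r1←0xea
7: ✓ CMP  NZCV=0010
8: ✓ MOVCS  r4←0x0a
9: ✓ SUBNE  r4←0xc1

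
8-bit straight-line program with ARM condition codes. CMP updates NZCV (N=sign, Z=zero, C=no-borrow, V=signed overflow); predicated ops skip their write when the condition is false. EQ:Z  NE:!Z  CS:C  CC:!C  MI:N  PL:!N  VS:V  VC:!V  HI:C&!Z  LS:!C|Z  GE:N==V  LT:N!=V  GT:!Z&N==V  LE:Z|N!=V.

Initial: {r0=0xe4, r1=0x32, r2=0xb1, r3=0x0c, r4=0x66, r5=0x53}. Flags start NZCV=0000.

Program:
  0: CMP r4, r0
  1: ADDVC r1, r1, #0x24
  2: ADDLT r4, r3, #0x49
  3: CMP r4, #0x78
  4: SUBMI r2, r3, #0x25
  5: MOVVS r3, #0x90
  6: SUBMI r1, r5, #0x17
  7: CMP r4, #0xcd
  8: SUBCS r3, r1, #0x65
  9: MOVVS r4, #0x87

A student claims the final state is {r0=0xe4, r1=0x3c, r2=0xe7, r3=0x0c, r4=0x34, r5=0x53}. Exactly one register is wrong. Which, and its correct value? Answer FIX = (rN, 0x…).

FIX = (r4, 0x87)

[0] flags=1001 → (cmp)
[1] flags=1001 VC?F → skip
[2] flags=1001 LT?F → skip
[3] flags=1000 → (cmp)
[4] flags=1000 MI?T → r2=0xe7
[5] flags=1000 VS?F → skip
[6] flags=1000 MI?T → r1=0x3c
[7] flags=1001 → (cmp)
[8] flags=1001 CS?F → skip
[9] flags=1001 VS?T → r4=0x87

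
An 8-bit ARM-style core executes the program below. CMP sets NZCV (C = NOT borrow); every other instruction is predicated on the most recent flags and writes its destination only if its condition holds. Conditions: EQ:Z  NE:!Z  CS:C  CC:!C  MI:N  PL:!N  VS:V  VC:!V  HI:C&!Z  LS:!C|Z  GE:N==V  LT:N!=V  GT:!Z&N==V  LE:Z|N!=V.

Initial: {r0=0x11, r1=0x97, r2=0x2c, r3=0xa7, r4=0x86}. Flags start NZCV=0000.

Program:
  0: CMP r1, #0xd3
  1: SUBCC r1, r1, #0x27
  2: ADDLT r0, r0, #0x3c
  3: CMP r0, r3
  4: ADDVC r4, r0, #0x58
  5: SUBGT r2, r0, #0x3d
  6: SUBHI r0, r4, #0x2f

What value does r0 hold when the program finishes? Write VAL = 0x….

0: ✓ CMP  NZCV=1000
1: ✓ SUBCC  r1←0x70
2: ✓ ADDLT  r0←0x4d
3: ✓ CMP  NZCV=1001
4: · ADDVC
5: ✓ SUBGT  r2←0x10
6: · SUBHI

VAL = 0x4d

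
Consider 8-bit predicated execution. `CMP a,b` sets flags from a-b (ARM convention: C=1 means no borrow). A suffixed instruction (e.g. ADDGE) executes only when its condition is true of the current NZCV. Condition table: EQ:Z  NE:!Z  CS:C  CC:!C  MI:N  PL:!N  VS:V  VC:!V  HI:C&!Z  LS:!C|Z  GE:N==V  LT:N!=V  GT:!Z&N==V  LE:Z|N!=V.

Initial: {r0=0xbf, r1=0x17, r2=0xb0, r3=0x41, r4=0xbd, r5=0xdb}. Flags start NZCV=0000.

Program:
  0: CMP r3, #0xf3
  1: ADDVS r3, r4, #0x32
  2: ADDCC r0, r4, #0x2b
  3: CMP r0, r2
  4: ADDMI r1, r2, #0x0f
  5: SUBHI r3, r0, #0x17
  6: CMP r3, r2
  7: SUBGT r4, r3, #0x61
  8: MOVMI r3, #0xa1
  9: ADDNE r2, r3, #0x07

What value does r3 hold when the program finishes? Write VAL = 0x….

0: ✓ CMP  NZCV=0000
1: · ADDVS
2: ✓ ADDCC  r0←0xe8
3: ✓ CMP  NZCV=0010
4: · ADDMI
5: ✓ SUBHI  r3←0xd1
6: ✓ CMP  NZCV=0010
7: ✓ SUBGT  r4←0x70
8: · MOVMI
9: ✓ ADDNE  r2←0xd8

VAL = 0xd1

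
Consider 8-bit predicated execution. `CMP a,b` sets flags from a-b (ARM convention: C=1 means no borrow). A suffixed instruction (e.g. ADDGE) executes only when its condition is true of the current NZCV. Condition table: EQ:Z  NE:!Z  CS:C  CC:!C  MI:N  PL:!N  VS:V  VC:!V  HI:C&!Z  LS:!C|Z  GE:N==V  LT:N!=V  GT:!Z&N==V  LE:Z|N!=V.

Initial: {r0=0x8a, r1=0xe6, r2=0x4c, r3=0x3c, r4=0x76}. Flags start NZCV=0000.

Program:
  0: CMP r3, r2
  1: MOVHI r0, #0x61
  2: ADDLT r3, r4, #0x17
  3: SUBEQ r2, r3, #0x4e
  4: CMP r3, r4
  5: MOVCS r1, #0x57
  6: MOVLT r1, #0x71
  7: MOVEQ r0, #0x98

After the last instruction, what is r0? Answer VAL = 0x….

0: ✓ CMP  NZCV=1000
1: · MOVHI
2: ✓ ADDLT  r3←0x8d
3: · SUBEQ
4: ✓ CMP  NZCV=0011
5: ✓ MOVCS  r1←0x57
6: ✓ MOVLT  r1←0x71
7: · MOVEQ

VAL = 0x8a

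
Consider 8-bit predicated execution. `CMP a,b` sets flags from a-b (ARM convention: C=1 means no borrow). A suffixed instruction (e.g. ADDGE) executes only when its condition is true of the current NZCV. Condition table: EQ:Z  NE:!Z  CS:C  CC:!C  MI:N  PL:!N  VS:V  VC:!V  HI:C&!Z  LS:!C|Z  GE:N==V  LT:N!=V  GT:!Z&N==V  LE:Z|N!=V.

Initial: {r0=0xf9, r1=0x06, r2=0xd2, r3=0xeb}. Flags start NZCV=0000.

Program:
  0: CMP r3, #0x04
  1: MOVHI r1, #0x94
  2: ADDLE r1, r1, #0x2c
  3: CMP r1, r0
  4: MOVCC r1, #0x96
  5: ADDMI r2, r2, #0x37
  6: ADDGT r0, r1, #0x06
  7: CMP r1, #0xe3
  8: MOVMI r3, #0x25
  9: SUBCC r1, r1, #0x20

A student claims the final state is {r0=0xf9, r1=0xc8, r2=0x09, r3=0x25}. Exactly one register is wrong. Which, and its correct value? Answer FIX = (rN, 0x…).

FIX = (r1, 0x76)

[0] flags=1010 → (cmp)
[1] flags=1010 HI?T → r1=0x94
[2] flags=1010 LE?T → r1=0xc0
[3] flags=1000 → (cmp)
[4] flags=1000 CC?T → r1=0x96
[5] flags=1000 MI?T → r2=0x09
[6] flags=1000 GT?F → skip
[7] flags=1000 → (cmp)
[8] flags=1000 MI?T → r3=0x25
[9] flags=1000 CC?T → r1=0x76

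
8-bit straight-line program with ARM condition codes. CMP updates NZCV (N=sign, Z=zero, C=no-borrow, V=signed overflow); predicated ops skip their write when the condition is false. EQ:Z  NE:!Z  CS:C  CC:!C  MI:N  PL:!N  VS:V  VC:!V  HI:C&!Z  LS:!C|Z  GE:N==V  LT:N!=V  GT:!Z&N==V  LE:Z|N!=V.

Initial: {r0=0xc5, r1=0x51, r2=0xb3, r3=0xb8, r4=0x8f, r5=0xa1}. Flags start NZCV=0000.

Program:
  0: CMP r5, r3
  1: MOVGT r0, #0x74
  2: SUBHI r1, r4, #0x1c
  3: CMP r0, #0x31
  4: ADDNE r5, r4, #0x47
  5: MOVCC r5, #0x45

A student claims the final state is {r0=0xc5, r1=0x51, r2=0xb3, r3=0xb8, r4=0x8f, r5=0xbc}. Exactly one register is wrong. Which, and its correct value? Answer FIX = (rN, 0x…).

FIX = (r5, 0xd6)

[0] flags=1000 → (cmp)
[1] flags=1000 GT?F → skip
[2] flags=1000 HI?F → skip
[3] flags=1010 → (cmp)
[4] flags=1010 NE?T → r5=0xd6
[5] flags=1010 CC?F → skip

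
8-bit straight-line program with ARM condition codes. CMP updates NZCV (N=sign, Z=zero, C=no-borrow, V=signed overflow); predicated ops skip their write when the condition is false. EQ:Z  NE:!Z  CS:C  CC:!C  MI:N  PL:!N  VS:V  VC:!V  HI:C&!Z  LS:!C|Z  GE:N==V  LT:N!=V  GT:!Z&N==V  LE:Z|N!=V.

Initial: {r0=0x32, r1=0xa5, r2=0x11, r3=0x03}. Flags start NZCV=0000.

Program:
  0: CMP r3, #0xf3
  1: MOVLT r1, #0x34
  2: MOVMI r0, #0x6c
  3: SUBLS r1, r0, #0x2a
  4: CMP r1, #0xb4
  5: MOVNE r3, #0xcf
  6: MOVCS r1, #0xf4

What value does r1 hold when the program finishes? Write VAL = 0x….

0: ✓ CMP  NZCV=0000
1: · MOVLT
2: · MOVMI
3: ✓ SUBLS  r1←0x08
4: ✓ CMP  NZCV=0000
5: ✓ MOVNE  r3←0xcf
6: · MOVCS

VAL = 0x08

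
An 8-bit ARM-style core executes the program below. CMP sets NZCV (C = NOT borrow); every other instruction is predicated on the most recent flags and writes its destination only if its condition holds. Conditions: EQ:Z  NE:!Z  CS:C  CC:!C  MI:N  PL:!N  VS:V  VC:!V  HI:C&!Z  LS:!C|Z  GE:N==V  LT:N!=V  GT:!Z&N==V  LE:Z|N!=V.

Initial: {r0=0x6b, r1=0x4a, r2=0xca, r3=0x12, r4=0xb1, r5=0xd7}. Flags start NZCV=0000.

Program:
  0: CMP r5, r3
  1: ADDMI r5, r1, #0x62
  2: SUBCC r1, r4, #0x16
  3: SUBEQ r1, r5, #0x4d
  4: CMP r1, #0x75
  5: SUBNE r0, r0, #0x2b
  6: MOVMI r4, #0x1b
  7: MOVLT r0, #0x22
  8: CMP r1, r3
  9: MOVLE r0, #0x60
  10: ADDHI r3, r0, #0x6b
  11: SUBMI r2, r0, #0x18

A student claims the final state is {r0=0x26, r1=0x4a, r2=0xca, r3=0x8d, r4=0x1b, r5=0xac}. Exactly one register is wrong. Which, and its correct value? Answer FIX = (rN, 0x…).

FIX = (r0, 0x22)

[0] flags=1010 → (cmp)
[1] flags=1010 MI?T → r5=0xac
[2] flags=1010 CC?F → skip
[3] flags=1010 EQ?F → skip
[4] flags=1000 → (cmp)
[5] flags=1000 NE?T → r0=0x40
[6] flags=1000 MI?T → r4=0x1b
[7] flags=1000 LT?T → r0=0x22
[8] flags=0010 → (cmp)
[9] flags=0010 LE?F → skip
[10] flags=0010 HI?T → r3=0x8d
[11] flags=0010 MI?F → skip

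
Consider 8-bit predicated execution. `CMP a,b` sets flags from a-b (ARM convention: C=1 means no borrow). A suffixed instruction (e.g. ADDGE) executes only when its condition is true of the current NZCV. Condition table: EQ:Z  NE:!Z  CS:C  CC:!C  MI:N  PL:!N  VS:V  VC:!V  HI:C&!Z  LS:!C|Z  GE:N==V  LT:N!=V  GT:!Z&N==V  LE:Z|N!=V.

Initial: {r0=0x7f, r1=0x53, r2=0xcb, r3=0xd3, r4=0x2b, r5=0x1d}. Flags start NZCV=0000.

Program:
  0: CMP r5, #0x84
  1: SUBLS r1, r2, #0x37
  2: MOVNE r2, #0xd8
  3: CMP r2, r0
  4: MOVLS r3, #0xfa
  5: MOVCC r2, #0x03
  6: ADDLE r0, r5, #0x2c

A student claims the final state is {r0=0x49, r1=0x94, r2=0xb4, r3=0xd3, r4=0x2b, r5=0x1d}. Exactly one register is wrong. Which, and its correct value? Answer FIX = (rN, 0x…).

[0] flags=1001 → (cmp)
[1] flags=1001 LS?T → r1=0x94
[2] flags=1001 NE?T → r2=0xd8
[3] flags=0011 → (cmp)
[4] flags=0011 LS?F → skip
[5] flags=0011 CC?F → skip
[6] flags=0011 LE?T → r0=0x49

FIX = (r2, 0xd8)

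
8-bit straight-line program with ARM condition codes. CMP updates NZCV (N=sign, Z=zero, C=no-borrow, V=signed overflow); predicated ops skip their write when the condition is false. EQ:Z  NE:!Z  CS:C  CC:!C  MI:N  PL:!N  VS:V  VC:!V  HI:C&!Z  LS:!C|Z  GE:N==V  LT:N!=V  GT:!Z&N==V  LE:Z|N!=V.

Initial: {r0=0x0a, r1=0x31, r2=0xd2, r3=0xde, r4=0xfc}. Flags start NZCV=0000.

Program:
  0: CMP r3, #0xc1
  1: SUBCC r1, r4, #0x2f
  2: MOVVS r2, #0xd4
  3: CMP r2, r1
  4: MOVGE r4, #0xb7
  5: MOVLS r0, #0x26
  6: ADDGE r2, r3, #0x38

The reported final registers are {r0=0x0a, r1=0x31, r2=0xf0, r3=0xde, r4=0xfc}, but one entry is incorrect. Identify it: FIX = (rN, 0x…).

FIX = (r2, 0xd2)

[0] flags=0010 → (cmp)
[1] flags=0010 CC?F → skip
[2] flags=0010 VS?F → skip
[3] flags=1010 → (cmp)
[4] flags=1010 GE?F → skip
[5] flags=1010 LS?F → skip
[6] flags=1010 GE?F → skip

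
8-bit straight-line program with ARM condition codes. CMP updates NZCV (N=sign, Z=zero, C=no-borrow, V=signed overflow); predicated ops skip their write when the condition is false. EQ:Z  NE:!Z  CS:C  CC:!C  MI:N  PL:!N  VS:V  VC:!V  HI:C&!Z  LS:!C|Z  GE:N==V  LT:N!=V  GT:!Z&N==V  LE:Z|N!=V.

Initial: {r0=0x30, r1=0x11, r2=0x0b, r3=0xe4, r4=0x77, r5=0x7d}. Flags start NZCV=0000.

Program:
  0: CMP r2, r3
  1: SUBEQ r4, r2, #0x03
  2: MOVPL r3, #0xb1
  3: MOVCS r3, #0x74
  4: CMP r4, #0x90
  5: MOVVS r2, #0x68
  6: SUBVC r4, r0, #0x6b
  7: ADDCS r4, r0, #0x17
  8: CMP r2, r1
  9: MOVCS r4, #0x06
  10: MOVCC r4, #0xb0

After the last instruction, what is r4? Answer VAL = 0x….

0: ✓ CMP  NZCV=0000
1: · SUBEQ
2: ✓ MOVPL  r3←0xb1
3: · MOVCS
4: ✓ CMP  NZCV=1001
5: ✓ MOVVS  r2←0x68
6: · SUBVC
7: · ADDCS
8: ✓ CMP  NZCV=0010
9: ✓ MOVCS  r4←0x06
10: · MOVCC

VAL = 0x06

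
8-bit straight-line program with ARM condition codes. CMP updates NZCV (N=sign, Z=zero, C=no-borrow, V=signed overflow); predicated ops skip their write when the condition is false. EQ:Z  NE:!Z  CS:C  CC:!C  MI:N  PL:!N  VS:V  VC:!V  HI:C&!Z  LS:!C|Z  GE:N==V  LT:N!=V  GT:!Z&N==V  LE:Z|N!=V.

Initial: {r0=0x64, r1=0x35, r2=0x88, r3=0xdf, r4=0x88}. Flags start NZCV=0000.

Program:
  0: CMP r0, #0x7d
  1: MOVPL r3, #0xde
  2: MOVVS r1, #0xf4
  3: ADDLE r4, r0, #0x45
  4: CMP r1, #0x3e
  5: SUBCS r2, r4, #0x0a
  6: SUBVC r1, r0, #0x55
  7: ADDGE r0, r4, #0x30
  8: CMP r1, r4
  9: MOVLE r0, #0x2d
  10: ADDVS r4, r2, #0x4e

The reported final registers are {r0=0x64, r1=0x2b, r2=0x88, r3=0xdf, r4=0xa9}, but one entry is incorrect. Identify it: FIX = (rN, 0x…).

0: ✓ CMP  NZCV=1000
1: · MOVPL
2: · MOVVS
3: ✓ ADDLE  r4←0xa9
4: ✓ CMP  NZCV=1000
5: · SUBCS
6: ✓ SUBVC  r1←0x0f
7: · ADDGE
8: ✓ CMP  NZCV=0000
9: · MOVLE
10: · ADDVS

FIX = (r1, 0x0f)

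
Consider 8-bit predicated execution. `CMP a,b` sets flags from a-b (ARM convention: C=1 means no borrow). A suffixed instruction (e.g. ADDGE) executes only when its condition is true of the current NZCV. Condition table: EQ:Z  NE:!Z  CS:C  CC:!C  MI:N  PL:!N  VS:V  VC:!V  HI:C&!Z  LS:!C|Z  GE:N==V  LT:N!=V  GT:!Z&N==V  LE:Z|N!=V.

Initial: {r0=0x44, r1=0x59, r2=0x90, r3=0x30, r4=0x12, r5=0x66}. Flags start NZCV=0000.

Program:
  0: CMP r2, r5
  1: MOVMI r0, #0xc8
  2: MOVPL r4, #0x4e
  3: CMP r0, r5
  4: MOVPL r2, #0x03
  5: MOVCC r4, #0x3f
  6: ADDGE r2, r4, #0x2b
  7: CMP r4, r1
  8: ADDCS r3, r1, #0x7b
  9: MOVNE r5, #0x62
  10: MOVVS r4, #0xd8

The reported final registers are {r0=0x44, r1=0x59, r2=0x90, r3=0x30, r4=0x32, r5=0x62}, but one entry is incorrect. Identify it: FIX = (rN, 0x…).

[0] flags=0011 → (cmp)
[1] flags=0011 MI?F → skip
[2] flags=0011 PL?T → r4=0x4e
[3] flags=1000 → (cmp)
[4] flags=1000 PL?F → skip
[5] flags=1000 CC?T → r4=0x3f
[6] flags=1000 GE?F → skip
[7] flags=1000 → (cmp)
[8] flags=1000 CS?F → skip
[9] flags=1000 NE?T → r5=0x62
[10] flags=1000 VS?F → skip

FIX = (r4, 0x3f)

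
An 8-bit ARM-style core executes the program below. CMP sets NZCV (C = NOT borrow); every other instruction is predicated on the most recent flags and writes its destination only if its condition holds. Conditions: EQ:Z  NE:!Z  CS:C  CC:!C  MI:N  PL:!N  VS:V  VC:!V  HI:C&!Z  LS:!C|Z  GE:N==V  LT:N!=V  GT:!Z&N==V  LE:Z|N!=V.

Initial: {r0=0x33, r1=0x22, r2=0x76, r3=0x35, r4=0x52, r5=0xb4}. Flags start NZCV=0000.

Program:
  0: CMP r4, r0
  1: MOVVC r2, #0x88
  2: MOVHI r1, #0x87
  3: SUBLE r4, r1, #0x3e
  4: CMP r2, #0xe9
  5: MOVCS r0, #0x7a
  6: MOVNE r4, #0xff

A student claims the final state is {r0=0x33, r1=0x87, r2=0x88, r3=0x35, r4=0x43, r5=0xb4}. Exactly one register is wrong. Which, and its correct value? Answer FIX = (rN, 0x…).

FIX = (r4, 0xff)

[0] flags=0010 → (cmp)
[1] flags=0010 VC?T → r2=0x88
[2] flags=0010 HI?T → r1=0x87
[3] flags=0010 LE?F → skip
[4] flags=1000 → (cmp)
[5] flags=1000 CS?F → skip
[6] flags=1000 NE?T → r4=0xff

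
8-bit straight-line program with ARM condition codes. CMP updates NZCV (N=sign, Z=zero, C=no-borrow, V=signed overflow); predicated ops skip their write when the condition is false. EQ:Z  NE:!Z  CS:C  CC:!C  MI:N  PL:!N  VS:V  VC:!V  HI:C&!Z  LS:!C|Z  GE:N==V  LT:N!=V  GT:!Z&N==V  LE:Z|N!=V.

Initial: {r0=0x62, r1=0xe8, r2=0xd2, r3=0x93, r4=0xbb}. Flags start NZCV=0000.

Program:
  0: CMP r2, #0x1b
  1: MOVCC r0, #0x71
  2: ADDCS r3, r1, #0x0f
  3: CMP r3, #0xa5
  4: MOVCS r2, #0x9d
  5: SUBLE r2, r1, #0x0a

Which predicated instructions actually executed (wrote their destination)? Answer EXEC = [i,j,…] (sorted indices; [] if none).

EXEC = [2,4]

0: ✓ CMP  NZCV=1010
1: · MOVCC
2: ✓ ADDCS  r3←0xf7
3: ✓ CMP  NZCV=0010
4: ✓ MOVCS  r2←0x9d
5: · SUBLE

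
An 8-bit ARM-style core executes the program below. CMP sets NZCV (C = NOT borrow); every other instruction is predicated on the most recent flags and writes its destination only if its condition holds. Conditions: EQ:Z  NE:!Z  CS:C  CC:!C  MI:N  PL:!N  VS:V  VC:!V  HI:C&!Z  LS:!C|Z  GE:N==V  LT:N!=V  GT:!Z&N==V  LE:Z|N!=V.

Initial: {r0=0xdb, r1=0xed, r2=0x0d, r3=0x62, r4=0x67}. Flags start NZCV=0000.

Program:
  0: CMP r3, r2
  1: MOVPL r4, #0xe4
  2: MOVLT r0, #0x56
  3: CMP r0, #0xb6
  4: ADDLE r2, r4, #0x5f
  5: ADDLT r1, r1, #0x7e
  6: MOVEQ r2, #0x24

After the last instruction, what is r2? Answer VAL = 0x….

VAL = 0x0d

[0] flags=0010 → (cmp)
[1] flags=0010 PL?T → r4=0xe4
[2] flags=0010 LT?F → skip
[3] flags=0010 → (cmp)
[4] flags=0010 LE?F → skip
[5] flags=0010 LT?F → skip
[6] flags=0010 EQ?F → skip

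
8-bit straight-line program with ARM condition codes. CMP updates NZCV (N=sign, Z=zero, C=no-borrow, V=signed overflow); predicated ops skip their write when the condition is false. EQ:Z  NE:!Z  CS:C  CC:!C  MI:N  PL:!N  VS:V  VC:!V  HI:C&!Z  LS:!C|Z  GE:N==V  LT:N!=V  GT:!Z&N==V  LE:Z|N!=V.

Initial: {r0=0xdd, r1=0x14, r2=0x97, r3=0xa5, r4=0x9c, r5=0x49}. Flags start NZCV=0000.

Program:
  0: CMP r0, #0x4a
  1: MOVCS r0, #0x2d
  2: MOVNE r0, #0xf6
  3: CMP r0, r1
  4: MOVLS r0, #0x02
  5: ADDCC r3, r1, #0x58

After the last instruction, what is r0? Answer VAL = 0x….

0: ✓ CMP  NZCV=1010
1: ✓ MOVCS  r0←0x2d
2: ✓ MOVNE  r0←0xf6
3: ✓ CMP  NZCV=1010
4: · MOVLS
5: · ADDCC

VAL = 0xf6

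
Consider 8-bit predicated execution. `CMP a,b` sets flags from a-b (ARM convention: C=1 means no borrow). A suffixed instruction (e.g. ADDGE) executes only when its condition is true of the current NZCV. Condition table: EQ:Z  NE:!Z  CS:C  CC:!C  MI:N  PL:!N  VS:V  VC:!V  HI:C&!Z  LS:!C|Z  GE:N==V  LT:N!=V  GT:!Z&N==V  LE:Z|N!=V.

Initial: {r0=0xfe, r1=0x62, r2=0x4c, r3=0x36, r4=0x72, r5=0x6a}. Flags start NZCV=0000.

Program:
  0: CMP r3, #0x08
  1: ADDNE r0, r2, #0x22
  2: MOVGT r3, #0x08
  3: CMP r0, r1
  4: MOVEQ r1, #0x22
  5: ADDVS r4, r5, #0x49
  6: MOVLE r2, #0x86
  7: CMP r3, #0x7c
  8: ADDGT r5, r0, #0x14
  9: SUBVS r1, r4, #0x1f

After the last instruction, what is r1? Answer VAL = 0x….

VAL = 0x62

[0] flags=0010 → (cmp)
[1] flags=0010 NE?T → r0=0x6e
[2] flags=0010 GT?T → r3=0x08
[3] flags=0010 → (cmp)
[4] flags=0010 EQ?F → skip
[5] flags=0010 VS?F → skip
[6] flags=0010 LE?F → skip
[7] flags=1000 → (cmp)
[8] flags=1000 GT?F → skip
[9] flags=1000 VS?F → skip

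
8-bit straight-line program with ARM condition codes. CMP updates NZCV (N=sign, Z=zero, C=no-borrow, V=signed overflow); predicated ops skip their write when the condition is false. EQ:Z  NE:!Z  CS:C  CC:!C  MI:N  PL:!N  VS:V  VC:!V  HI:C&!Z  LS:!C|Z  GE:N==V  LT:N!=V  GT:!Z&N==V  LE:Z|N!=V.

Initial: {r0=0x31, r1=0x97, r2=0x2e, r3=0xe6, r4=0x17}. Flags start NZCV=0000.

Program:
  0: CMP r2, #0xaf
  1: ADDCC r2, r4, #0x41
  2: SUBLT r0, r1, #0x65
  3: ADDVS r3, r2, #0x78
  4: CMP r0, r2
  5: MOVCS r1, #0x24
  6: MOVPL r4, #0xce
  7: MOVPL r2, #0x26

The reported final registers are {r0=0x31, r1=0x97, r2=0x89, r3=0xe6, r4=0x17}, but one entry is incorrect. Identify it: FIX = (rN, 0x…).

FIX = (r2, 0x58)

0: ✓ CMP  NZCV=0000
1: ✓ ADDCC  r2←0x58
2: · SUBLT
3: · ADDVS
4: ✓ CMP  NZCV=1000
5: · MOVCS
6: · MOVPL
7: · MOVPL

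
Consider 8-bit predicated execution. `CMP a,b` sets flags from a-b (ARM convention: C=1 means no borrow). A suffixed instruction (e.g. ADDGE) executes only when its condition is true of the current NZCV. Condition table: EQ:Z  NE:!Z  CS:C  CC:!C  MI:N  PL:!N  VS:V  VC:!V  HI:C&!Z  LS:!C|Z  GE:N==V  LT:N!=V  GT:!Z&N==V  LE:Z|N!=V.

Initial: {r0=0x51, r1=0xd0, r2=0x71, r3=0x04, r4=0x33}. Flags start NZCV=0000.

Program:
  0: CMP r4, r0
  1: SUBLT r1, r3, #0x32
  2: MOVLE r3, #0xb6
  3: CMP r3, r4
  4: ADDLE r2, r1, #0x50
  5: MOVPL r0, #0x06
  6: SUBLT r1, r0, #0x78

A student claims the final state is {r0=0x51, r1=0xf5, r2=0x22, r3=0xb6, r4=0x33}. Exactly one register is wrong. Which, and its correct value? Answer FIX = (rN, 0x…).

[0] flags=1000 → (cmp)
[1] flags=1000 LT?T → r1=0xd2
[2] flags=1000 LE?T → r3=0xb6
[3] flags=1010 → (cmp)
[4] flags=1010 LE?T → r2=0x22
[5] flags=1010 PL?F → skip
[6] flags=1010 LT?T → r1=0xd9

FIX = (r1, 0xd9)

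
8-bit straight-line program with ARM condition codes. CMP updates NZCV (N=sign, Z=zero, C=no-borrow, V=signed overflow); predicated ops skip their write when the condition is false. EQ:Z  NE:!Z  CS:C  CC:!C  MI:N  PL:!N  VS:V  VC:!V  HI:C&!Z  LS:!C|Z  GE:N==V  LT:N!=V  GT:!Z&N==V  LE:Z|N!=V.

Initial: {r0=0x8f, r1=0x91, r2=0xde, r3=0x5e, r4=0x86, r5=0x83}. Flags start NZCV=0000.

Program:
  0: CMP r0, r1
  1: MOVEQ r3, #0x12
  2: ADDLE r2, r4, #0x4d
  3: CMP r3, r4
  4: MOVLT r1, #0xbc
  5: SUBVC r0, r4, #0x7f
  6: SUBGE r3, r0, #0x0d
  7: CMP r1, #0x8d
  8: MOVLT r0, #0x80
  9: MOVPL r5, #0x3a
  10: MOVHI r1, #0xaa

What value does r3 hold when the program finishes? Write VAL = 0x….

0: ✓ CMP  NZCV=1000
1: · MOVEQ
2: ✓ ADDLE  r2←0xd3
3: ✓ CMP  NZCV=1001
4: · MOVLT
5: · SUBVC
6: ✓ SUBGE  r3←0x82
7: ✓ CMP  NZCV=0010
8: · MOVLT
9: ✓ MOVPL  r5←0x3a
10: ✓ MOVHI  r1←0xaa

VAL = 0x82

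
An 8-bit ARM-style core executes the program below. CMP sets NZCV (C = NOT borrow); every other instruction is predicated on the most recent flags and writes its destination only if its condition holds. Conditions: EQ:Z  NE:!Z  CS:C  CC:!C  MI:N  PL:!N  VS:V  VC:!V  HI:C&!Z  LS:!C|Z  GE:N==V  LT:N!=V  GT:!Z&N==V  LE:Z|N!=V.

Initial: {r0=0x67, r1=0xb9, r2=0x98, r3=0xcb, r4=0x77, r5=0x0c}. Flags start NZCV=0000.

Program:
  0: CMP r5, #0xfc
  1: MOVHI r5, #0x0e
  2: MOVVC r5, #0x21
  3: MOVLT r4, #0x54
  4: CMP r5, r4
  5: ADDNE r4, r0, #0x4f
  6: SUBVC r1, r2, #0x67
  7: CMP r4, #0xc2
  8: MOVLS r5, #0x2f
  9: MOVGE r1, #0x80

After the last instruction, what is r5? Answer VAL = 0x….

[0] flags=0000 → (cmp)
[1] flags=0000 HI?F → skip
[2] flags=0000 VC?T → r5=0x21
[3] flags=0000 LT?F → skip
[4] flags=1000 → (cmp)
[5] flags=1000 NE?T → r4=0xb6
[6] flags=1000 VC?T → r1=0x31
[7] flags=1000 → (cmp)
[8] flags=1000 LS?T → r5=0x2f
[9] flags=1000 GE?F → skip

VAL = 0x2f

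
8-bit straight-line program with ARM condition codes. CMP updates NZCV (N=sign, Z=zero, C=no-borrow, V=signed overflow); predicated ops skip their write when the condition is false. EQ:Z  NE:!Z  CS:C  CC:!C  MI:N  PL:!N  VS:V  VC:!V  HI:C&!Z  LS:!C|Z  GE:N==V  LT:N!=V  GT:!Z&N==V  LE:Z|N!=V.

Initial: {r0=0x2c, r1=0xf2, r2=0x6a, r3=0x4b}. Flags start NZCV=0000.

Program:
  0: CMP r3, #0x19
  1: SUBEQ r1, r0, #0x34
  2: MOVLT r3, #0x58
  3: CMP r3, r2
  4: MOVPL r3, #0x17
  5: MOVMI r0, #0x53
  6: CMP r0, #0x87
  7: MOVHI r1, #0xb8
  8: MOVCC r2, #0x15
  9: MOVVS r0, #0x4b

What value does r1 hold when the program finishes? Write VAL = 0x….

VAL = 0xf2

0: ✓ CMP  NZCV=0010
1: · SUBEQ
2: · MOVLT
3: ✓ CMP  NZCV=1000
4: · MOVPL
5: ✓ MOVMI  r0←0x53
6: ✓ CMP  NZCV=1001
7: · MOVHI
8: ✓ MOVCC  r2←0x15
9: ✓ MOVVS  r0←0x4b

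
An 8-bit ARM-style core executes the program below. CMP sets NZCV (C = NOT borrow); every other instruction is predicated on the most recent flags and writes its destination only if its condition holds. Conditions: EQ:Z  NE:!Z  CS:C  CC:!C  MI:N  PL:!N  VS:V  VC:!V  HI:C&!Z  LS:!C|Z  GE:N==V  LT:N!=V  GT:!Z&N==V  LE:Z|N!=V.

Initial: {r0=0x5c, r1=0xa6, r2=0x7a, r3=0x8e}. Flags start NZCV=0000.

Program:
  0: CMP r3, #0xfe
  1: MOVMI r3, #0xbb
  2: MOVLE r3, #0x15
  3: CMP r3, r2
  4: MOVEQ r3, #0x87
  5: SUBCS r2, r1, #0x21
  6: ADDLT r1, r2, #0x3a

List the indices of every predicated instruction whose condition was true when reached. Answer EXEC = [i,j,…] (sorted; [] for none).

EXEC = [1,2,6]

0: ✓ CMP  NZCV=1000
1: ✓ MOVMI  r3←0xbb
2: ✓ MOVLE  r3←0x15
3: ✓ CMP  NZCV=1000
4: · MOVEQ
5: · SUBCS
6: ✓ ADDLT  r1←0xb4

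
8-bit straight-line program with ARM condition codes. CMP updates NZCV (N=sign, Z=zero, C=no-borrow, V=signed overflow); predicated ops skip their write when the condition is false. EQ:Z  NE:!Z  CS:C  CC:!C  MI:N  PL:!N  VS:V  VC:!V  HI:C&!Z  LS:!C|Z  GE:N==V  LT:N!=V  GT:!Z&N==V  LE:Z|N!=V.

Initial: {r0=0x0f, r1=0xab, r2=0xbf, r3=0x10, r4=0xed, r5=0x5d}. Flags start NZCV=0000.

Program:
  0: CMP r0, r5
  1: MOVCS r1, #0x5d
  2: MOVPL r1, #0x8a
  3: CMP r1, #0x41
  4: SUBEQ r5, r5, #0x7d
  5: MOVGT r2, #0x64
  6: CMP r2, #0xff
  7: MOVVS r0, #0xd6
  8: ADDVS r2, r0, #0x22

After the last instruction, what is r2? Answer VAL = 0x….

[0] flags=1000 → (cmp)
[1] flags=1000 CS?F → skip
[2] flags=1000 PL?F → skip
[3] flags=0011 → (cmp)
[4] flags=0011 EQ?F → skip
[5] flags=0011 GT?F → skip
[6] flags=1000 → (cmp)
[7] flags=1000 VS?F → skip
[8] flags=1000 VS?F → skip

VAL = 0xbf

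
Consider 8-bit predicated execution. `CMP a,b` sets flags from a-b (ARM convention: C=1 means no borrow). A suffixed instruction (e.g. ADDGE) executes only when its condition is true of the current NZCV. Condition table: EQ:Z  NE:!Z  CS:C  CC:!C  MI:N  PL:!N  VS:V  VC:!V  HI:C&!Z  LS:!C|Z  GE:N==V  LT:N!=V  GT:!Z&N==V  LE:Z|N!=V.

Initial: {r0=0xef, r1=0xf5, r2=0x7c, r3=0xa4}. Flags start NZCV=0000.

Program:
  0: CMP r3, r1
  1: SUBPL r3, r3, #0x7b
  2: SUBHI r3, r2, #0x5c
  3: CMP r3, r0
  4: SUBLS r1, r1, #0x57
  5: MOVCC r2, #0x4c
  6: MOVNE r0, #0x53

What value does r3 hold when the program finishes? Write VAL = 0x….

0: ✓ CMP  NZCV=1000
1: · SUBPL
2: · SUBHI
3: ✓ CMP  NZCV=1000
4: ✓ SUBLS  r1←0x9e
5: ✓ MOVCC  r2←0x4c
6: ✓ MOVNE  r0←0x53

VAL = 0xa4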